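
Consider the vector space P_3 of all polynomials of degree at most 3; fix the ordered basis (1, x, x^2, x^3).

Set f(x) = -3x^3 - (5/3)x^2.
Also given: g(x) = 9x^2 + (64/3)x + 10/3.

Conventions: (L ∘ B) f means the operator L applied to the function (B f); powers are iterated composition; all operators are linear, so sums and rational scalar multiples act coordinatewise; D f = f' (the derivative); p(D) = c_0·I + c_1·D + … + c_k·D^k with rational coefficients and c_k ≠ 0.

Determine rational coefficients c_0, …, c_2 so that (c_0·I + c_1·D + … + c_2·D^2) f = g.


D^0 f = -3x^3 - (5/3)x^2
D^1 f = -9x^2 - (10/3)x
D^2 f = -18x - 10/3
matching coefficients of g against c_0 f + c_1 Df + … from the top degree down determines the c_i
solution: c_0 = 0, c_1 = -1, c_2 = -1

p(D) = -D − D^2, i.e. c_0 = 0, c_1 = -1, c_2 = -1


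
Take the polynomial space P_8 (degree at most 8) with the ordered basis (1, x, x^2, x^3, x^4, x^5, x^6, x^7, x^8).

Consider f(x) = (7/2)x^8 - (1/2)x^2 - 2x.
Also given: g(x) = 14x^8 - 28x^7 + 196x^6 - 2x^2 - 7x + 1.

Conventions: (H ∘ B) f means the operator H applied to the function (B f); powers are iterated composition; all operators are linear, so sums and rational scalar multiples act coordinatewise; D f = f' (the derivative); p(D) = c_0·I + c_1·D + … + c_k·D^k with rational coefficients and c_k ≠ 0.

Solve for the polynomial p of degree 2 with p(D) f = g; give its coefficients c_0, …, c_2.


D^0 f = (7/2)x^8 - (1/2)x^2 - 2x
D^1 f = 28x^7 - x - 2
D^2 f = 196x^6 - 1
matching coefficients of g against c_0 f + c_1 Df + … from the top degree down determines the c_i
solution: c_0 = 4, c_1 = -1, c_2 = 1

p(D) = 4·I − D + D^2, i.e. c_0 = 4, c_1 = -1, c_2 = 1


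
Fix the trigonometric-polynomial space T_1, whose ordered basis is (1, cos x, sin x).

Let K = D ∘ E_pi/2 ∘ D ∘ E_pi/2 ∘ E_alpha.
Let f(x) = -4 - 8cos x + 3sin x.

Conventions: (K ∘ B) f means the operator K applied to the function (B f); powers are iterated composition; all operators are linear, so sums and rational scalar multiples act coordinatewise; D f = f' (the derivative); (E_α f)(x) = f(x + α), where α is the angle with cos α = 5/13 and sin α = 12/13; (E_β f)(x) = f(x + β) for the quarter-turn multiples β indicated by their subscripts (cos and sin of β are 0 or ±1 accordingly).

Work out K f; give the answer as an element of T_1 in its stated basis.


the result is g(x) = -(4/13)cos x + (111/13)sin x

E_alpha f = -4 - (4/13)cos x + (111/13)sin x
E_pi/2 E_alpha f = -4 + (111/13)cos x + (4/13)sin x
D (E_pi/2 ∘ E_alpha) f = (4/13)cos x - (111/13)sin x
E_pi/2 D (E_pi/2 ∘ E_alpha) f = -(111/13)cos x - (4/13)sin x
D E_pi/2 D (E_pi/2 ∘ E_alpha) f = -(4/13)cos x + (111/13)sin x


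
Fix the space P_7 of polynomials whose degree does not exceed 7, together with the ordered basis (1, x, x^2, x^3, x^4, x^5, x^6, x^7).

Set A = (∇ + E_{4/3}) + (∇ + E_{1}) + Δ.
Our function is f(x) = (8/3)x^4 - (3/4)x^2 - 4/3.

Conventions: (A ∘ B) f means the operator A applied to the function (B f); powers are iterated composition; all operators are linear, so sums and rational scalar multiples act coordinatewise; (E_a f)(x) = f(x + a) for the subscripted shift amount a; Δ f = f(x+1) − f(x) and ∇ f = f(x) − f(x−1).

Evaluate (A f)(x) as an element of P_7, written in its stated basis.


g(x) = (16/3)x^4 + (512/9)x^3 + (485/18)x^2 + (4856/81)x + 1076/243

∇ f = (32/3)x^3 - 16x^2 + (55/6)x - 23/12
E_{4/3} f = (8/3)x^4 + (128/9)x^3 + (997/36)x^2 + (1886/81)x + 1400/243
(∇ + E_{4/3}) f = (8/3)x^4 + (224/9)x^3 + (421/36)x^2 + (5257/162)x + 3737/972
∇ f = (32/3)x^3 - 16x^2 + (55/6)x - 23/12
E_{1} f = (8/3)x^4 + (32/3)x^3 + (61/4)x^2 + (55/6)x + 7/12
(∇ + E_{1}) f = (8/3)x^4 + (64/3)x^3 - (3/4)x^2 + (55/3)x - 4/3
Δ f = (32/3)x^3 + 16x^2 + (55/6)x + 23/12
((∇ + E_{4/3}) + (∇ + E_{1}) + Δ) f = (16/3)x^4 + (512/9)x^3 + (485/18)x^2 + (4856/81)x + 1076/243


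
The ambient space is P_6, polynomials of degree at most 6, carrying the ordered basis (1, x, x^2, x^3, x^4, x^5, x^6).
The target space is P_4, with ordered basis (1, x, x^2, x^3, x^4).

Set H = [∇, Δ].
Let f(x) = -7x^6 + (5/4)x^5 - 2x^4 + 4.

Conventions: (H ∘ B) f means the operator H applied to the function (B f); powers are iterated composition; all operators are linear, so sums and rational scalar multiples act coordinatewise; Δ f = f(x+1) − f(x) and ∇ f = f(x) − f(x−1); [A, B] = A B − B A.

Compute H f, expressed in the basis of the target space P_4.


the image equals g(x) = 0

Δ f = -42x^5 - (395/4)x^4 - (271/2)x^3 - (209/2)x^2 - (175/4)x - 31/4
∇ Δ f = -210x^4 + 25x^3 - 234x^2 + (25/2)x - 18
∇ f = -42x^5 + (445/4)x^4 - (321/2)x^3 + (259/2)x^2 - (225/4)x + 41/4
Δ ∇ f = -210x^4 + 25x^3 - 234x^2 + (25/2)x - 18
[∇, Δ] f = 0


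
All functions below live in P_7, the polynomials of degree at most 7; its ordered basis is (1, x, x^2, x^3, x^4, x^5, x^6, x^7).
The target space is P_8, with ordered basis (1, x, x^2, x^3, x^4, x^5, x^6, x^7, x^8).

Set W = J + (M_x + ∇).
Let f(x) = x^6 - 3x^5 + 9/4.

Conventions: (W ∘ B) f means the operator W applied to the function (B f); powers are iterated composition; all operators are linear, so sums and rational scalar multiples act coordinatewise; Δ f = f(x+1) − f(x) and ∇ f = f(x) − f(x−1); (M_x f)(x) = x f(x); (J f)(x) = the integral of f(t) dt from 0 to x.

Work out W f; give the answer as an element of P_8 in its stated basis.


the result is g(x) = (8/7)x^7 - (7/2)x^6 + 6x^5 - 30x^4 + 50x^3 - 45x^2 + (51/2)x - 4

J f = (1/7)x^7 - (1/2)x^6 + (9/4)x
M_x f = x^7 - 3x^6 + (9/4)x
∇ f = 6x^5 - 30x^4 + 50x^3 - 45x^2 + 21x - 4
(M_x + ∇) f = x^7 - 3x^6 + 6x^5 - 30x^4 + 50x^3 - 45x^2 + (93/4)x - 4
(J + (M_x + ∇)) f = (8/7)x^7 - (7/2)x^6 + 6x^5 - 30x^4 + 50x^3 - 45x^2 + (51/2)x - 4


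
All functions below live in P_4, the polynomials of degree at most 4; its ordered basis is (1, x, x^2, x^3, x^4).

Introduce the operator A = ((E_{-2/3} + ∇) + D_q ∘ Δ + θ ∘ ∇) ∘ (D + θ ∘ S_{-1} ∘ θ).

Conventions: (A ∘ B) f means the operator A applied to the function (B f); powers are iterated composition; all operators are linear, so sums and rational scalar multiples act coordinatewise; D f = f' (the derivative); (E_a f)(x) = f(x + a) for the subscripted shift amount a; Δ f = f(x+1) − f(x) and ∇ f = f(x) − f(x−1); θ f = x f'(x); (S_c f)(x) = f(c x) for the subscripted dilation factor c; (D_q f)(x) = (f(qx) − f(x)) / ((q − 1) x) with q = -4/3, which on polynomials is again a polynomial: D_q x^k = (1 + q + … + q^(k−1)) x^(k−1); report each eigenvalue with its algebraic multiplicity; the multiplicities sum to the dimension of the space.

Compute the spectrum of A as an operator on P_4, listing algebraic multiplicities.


image of 1: 0
image of x: -x + 2/3
image of x^2: 4x^2 + (38/3)x + 58/9
image of x^3: -9x^3 - 60x^2 + 59x - 29
image of x^4: 16x^4 + (652/3)x^3 - (1124/9)x^2 + (1468/27)x + 5344/81
the matrix is upper triangular; its diagonal is (0, -1, 4, -9, 16)
for a triangular matrix the eigenvalues are the diagonal entries, with algebraic multiplicity their repetition count

λ = -9 (multiplicity 1), λ = -1 (multiplicity 1), λ = 0 (multiplicity 1), λ = 4 (multiplicity 1), λ = 16 (multiplicity 1)


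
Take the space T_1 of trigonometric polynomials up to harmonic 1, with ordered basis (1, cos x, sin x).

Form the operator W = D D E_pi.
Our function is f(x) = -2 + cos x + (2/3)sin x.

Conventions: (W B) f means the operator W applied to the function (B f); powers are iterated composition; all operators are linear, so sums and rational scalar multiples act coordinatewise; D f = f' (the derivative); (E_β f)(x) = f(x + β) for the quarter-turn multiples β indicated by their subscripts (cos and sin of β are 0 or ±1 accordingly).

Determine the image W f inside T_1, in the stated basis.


g(x) = cos x + (2/3)sin x

E_pi f = -2 - cos x - (2/3)sin x
D E_pi f = -(2/3)cos x + sin x
D D E_pi f = cos x + (2/3)sin x


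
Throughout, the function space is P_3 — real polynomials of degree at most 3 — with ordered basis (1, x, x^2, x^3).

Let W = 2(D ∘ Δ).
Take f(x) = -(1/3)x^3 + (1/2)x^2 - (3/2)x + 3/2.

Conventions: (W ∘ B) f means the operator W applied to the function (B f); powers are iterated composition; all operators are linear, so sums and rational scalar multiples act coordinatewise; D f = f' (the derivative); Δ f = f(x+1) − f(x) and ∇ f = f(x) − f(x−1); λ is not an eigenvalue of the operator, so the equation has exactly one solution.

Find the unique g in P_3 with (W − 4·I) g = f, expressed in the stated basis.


write g with unknown coordinates in the stated basis and equate coefficients in (W − 4·I) g = f
solving from the highest basis element down gives g = (1/12)x^3 - (1/8)x^2 + (5/8)x - 3/8
check: W g = x
so W g − 4·g = -(1/3)x^3 + (1/2)x^2 - (3/2)x + 3/2 = f ✓

g(x) = (1/12)x^3 - (1/8)x^2 + (5/8)x - 3/8


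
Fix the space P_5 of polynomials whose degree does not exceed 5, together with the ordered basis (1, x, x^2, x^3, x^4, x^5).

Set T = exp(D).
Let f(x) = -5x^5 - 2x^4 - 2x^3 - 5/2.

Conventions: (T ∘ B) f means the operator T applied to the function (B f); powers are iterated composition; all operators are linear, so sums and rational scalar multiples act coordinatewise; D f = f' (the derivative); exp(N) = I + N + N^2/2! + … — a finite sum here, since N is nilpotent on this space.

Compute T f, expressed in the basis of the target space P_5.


the result is g(x) = -5x^5 - 27x^4 - 60x^3 - 68x^2 - 39x - 23/2

order-1 term: -25x^4 - 8x^3 - 6x^2
order-2 term: -50x^3 - 12x^2 - 6x
order-3 term: -50x^2 - 8x - 2
order-4 term: -25x - 2
order-5 term: -5
the series for exp(D) f terminates at order 5
exp(D) f = -5x^5 - 27x^4 - 60x^3 - 68x^2 - 39x - 23/2


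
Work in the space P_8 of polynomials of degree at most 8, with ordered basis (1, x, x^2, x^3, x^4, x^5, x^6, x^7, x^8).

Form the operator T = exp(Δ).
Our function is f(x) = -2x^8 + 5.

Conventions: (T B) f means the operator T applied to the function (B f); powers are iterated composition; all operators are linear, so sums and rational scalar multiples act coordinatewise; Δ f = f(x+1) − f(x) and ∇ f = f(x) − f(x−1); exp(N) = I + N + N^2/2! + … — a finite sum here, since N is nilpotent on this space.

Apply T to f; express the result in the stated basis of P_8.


the result is g(x) = -2x^8 - 16x^7 - 112x^6 - 560x^5 - 2100x^4 - 5824x^3 - 11368x^2 - 14032x - 8275

order-1 term: -16x^7 - 56x^6 - 112x^5 - 140x^4 - 112x^3 - 56x^2 - 16x - 2
order-2 term: -56x^6 - 336x^5 - 980x^4 - 1680x^3 - 1736x^2 - 1008x - 254
order-3 term: -112x^5 - 840x^4 - 2800x^3 - 5040x^2 - 4816x - 1932
order-4 term: -140x^4 - 1120x^3 - 3640x^2 - 5600x - 3402
order-5 term: -112x^3 - 840x^2 - 2240x - 2100
order-6 term: -56x^2 - 336x - 532
order-7 term: -16x - 56
order-8 term: -2
the series for exp(Δ) f terminates at order 8
exp(Δ) f = -2x^8 - 16x^7 - 112x^6 - 560x^5 - 2100x^4 - 5824x^3 - 11368x^2 - 14032x - 8275


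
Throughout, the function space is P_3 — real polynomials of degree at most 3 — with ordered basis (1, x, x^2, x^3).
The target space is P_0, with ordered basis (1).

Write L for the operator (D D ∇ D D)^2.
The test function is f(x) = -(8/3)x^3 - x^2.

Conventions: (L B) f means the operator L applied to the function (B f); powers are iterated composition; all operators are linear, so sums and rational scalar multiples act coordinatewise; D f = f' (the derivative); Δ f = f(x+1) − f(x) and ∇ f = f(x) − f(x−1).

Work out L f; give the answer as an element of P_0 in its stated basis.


g(x) = 0

D f = -8x^2 - 2x
D D f = -16x - 2
∇ D D f = -16
D ∇ D D f = 0
D (D ∇ D) D f = 0
D (D D ∇ D D) f = 0
D D (D D ∇ D D) f = 0
∇ D D (D D ∇ D D) f = 0
D ∇ D D (D D ∇ D D) f = 0
D (D ∇ D) D (D D ∇ D D) f = 0


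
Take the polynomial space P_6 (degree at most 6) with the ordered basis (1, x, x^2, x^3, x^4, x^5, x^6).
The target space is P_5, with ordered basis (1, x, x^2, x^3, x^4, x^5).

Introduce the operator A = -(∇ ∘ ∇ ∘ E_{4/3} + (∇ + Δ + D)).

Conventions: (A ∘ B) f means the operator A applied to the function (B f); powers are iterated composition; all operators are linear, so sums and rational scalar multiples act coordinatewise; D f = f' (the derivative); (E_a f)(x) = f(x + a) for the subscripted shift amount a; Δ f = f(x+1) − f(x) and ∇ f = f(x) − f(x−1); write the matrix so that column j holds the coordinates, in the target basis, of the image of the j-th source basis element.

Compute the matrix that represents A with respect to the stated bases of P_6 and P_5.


the matrix is [[0, -3, -2, -4, -10/3, -164/27, -154/27]; [0, 0, -6, -6, -16, -50/3, -328/9]; [0, 0, 0, -9, -12, -40, -50]; [0, 0, 0, 0, -12, -20, -80]; [0, 0, 0, 0, 0, -15, -30]; [0, 0, 0, 0, 0, 0, -18]] (rows listed top to bottom)

image of 1: 0
image of x: -3
image of x^2: -6x - 2
image of x^3: -9x^2 - 6x - 4
image of x^4: -12x^3 - 12x^2 - 16x - 10/3
image of x^5: -15x^4 - 20x^3 - 40x^2 - (50/3)x - 164/27
image of x^6: -18x^5 - 30x^4 - 80x^3 - 50x^2 - (328/9)x - 154/27
each image's coordinates form column j of the matrix


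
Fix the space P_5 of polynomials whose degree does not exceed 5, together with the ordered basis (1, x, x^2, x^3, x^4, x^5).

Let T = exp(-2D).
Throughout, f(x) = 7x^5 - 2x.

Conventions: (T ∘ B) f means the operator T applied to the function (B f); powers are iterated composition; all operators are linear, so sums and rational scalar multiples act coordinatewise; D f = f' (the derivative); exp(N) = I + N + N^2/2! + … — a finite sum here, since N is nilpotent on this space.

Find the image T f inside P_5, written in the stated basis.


the result is g(x) = 7x^5 - 70x^4 + 280x^3 - 560x^2 + 558x - 220

order-1 term: -70x^4 + 4
order-2 term: 280x^3
order-3 term: -560x^2
order-4 term: 560x
order-5 term: -224
the series for exp(-2D) f terminates at order 5
exp(-2D) f = 7x^5 - 70x^4 + 280x^3 - 560x^2 + 558x - 220


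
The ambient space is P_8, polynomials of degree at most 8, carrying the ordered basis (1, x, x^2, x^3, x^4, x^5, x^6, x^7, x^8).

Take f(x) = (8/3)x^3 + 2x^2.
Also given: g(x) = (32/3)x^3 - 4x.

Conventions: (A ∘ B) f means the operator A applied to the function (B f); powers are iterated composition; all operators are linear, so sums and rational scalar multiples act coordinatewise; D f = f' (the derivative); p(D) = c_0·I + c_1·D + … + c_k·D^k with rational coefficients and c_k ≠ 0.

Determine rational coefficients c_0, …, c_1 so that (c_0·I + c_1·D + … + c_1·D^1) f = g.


p(D) = 4·I − D, i.e. c_0 = 4, c_1 = -1

D^0 f = (8/3)x^3 + 2x^2
D^1 f = 8x^2 + 4x
matching coefficients of g against c_0 f + c_1 Df + … from the top degree down determines the c_i
solution: c_0 = 4, c_1 = -1


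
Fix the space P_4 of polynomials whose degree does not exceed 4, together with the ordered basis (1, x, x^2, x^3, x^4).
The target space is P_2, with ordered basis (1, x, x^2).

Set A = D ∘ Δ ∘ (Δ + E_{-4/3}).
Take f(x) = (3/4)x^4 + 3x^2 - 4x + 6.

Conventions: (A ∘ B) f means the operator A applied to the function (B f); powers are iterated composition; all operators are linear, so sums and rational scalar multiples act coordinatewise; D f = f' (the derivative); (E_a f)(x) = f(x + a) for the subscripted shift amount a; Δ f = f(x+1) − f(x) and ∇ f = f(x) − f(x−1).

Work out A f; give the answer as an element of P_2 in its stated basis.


g(x) = 9x^2 + 3x + 31

Δ f = 3x^3 + (9/2)x^2 + 9x - 1/4
E_{-4/3} f = (3/4)x^4 - 4x^3 + 11x^2 - (172/9)x + 514/27
(Δ + E_{-4/3}) f = (3/4)x^4 - x^3 + (31/2)x^2 - (91/9)x + 2029/108
Δ (Δ + E_{-4/3}) f = 3x^3 + (3/2)x^2 + 31x + 185/36
D Δ (Δ + E_{-4/3}) f = 9x^2 + 3x + 31


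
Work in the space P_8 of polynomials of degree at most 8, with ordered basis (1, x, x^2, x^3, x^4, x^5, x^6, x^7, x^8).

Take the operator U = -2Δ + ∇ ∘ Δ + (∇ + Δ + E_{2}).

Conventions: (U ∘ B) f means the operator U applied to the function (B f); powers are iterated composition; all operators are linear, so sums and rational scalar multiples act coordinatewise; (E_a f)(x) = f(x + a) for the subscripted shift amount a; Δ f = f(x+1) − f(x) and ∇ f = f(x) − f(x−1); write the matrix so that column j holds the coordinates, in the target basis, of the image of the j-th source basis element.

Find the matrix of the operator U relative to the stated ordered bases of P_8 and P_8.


the matrix is [[1, 2, 4, 8, 16, 32, 64, 128, 256]; [0, 1, 4, 12, 32, 80, 192, 448, 1024]; [0, 0, 1, 6, 24, 80, 240, 672, 1792]; [0, 0, 0, 1, 8, 40, 160, 560, 1792]; [0, 0, 0, 0, 1, 10, 60, 280, 1120]; [0, 0, 0, 0, 0, 1, 12, 84, 448]; [0, 0, 0, 0, 0, 0, 1, 14, 112]; [0, 0, 0, 0, 0, 0, 0, 1, 16]; [0, 0, 0, 0, 0, 0, 0, 0, 1]] (rows listed top to bottom)

image of 1: 1
image of x: x + 2
image of x^2: x^2 + 4x + 4
image of x^3: x^3 + 6x^2 + 12x + 8
image of x^4: x^4 + 8x^3 + 24x^2 + 32x + 16
image of x^5: x^5 + 10x^4 + 40x^3 + 80x^2 + 80x + 32
image of x^6: x^6 + 12x^5 + 60x^4 + 160x^3 + 240x^2 + 192x + 64
image of x^7: x^7 + 14x^6 + 84x^5 + 280x^4 + 560x^3 + 672x^2 + 448x + 128
image of x^8: x^8 + 16x^7 + 112x^6 + 448x^5 + 1120x^4 + 1792x^3 + 1792x^2 + 1024x + 256
each image's coordinates form column j of the matrix


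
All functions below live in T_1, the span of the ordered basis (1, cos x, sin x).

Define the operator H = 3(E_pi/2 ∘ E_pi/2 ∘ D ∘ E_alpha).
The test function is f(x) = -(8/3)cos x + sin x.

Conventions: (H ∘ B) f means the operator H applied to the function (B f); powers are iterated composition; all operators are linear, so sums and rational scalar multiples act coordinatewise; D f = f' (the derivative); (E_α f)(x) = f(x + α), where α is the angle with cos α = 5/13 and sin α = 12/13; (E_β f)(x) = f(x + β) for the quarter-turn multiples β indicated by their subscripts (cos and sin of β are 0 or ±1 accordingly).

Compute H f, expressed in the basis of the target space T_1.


the result is g(x) = -(111/13)cos x - (4/13)sin x

E_alpha f = -(4/39)cos x + (37/13)sin x
D E_alpha f = (37/13)cos x + (4/39)sin x
E_pi/2 (D ∘ E_alpha) f = (4/39)cos x - (37/13)sin x
E_pi/2 E_pi/2 (D ∘ E_alpha) f = -(37/13)cos x - (4/39)sin x
(3(E_pi/2 ∘ E_pi/2 ∘ D ∘ E_alpha)) f = -(111/13)cos x - (4/13)sin x


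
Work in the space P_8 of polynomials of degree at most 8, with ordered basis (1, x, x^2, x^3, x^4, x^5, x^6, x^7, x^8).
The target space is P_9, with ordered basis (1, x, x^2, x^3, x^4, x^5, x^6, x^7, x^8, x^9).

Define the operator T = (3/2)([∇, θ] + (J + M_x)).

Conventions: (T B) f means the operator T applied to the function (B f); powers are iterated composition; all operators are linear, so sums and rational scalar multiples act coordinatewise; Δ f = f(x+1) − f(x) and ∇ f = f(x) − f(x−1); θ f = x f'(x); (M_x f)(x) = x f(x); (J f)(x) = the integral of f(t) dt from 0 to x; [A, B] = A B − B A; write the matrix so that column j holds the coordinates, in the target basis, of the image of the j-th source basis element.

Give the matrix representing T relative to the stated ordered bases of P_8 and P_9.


the matrix is [[0, 3/2, -3, 9/2, -6, 15/2, -9, 21/2, -12]; [3, 0, 3, -9, 18, -30, 45, -63, 84]; [0, 9/4, 0, 9/2, -18, 45, -90, 315/2, -252]; [0, 0, 2, 0, 6, -30, 90, -210, 420]; [0, 0, 0, 15/8, 0, 15/2, -45, 315/2, -420]; [0, 0, 0, 0, 9/5, 0, 9, -63, 252]; [0, 0, 0, 0, 0, 7/4, 0, 21/2, -84]; [0, 0, 0, 0, 0, 0, 12/7, 0, 12]; [0, 0, 0, 0, 0, 0, 0, 27/16, 0]; [0, 0, 0, 0, 0, 0, 0, 0, 5/3]] (rows listed top to bottom)

image of 1: 3x
image of x: (9/4)x^2 + 3/2
image of x^2: 2x^3 + 3x - 3
image of x^3: (15/8)x^4 + (9/2)x^2 - 9x + 9/2
image of x^4: (9/5)x^5 + 6x^3 - 18x^2 + 18x - 6
image of x^5: (7/4)x^6 + (15/2)x^4 - 30x^3 + 45x^2 - 30x + 15/2
image of x^6: (12/7)x^7 + 9x^5 - 45x^4 + 90x^3 - 90x^2 + 45x - 9
image of x^7: (27/16)x^8 + (21/2)x^6 - 63x^5 + (315/2)x^4 - 210x^3 + (315/2)x^2 - 63x + 21/2
image of x^8: (5/3)x^9 + 12x^7 - 84x^6 + 252x^5 - 420x^4 + 420x^3 - 252x^2 + 84x - 12
each image's coordinates form column j of the matrix


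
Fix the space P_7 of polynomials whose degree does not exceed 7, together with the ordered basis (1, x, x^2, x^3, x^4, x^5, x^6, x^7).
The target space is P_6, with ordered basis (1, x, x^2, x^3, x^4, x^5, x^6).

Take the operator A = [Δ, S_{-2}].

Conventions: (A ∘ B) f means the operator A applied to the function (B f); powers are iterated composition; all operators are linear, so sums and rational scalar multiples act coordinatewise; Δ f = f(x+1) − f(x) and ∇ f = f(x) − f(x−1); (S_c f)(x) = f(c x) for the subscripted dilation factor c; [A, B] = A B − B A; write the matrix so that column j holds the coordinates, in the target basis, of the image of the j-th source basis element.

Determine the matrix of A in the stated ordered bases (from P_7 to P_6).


the matrix is [[0, -3, 3, -9, 15, -33, 63, -129]; [0, 0, 12, -18, 72, -150, 396, -882]; [0, 0, 0, -36, 72, -360, 900, -2772]; [0, 0, 0, 0, 96, -240, 1440, -4200]; [0, 0, 0, 0, 0, -240, 720, -5040]; [0, 0, 0, 0, 0, 0, 576, -2016]; [0, 0, 0, 0, 0, 0, 0, -1344]] (rows listed top to bottom)

image of 1: 0
image of x: -3
image of x^2: 12x + 3
image of x^3: -36x^2 - 18x - 9
image of x^4: 96x^3 + 72x^2 + 72x + 15
image of x^5: -240x^4 - 240x^3 - 360x^2 - 150x - 33
image of x^6: 576x^5 + 720x^4 + 1440x^3 + 900x^2 + 396x + 63
image of x^7: -1344x^6 - 2016x^5 - 5040x^4 - 4200x^3 - 2772x^2 - 882x - 129
each image's coordinates form column j of the matrix


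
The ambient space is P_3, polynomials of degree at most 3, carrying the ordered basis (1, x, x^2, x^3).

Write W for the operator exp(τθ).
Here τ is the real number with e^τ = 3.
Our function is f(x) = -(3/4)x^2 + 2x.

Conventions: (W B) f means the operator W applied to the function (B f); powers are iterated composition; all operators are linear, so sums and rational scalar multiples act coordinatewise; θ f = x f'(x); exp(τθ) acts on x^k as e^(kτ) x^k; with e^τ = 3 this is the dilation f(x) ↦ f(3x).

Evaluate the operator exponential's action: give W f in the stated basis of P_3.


the result is g(x) = -(27/4)x^2 + 6x

exp(τθ) x^k = e^(kτ) x^k; with e^τ = 3 this sends x^k to 3^k x^k
x ↦ 3 x
x^2 ↦ 9 x^2
applying this coordinatewise to f: exp(τθ) f = -(27/4)x^2 + 6x


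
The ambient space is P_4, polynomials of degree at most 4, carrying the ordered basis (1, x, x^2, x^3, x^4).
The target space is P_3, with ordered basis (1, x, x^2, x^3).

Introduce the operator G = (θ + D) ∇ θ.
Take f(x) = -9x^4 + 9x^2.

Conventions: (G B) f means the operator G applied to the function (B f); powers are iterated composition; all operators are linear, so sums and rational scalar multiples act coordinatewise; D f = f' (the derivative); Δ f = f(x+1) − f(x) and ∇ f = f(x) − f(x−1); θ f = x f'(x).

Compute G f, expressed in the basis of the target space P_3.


θ f = -36x^4 + 18x^2
∇ θ f = -144x^3 + 216x^2 - 108x + 18
θ (∇ θ) f = -432x^3 + 432x^2 - 108x
D (∇ θ) f = -432x^2 + 432x - 108
(θ + D) (∇ θ) f = -432x^3 + 324x - 108

g(x) = -432x^3 + 324x - 108


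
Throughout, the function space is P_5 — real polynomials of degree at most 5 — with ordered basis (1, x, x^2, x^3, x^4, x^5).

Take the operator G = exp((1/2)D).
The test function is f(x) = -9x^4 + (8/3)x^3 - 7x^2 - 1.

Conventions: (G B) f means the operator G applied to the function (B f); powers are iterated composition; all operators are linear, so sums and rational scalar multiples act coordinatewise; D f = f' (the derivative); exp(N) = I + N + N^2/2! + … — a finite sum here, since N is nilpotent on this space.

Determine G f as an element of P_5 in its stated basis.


the image equals g(x) = -9x^4 - (46/3)x^3 - (33/2)x^2 - (19/2)x - 143/48

order-1 term: -18x^3 + 4x^2 - 7x
order-2 term: -(27/2)x^2 + 2x - 7/4
order-3 term: -(9/2)x + 1/3
order-4 term: -9/16
the series for exp((1/2)D) f terminates at order 4
exp((1/2)D) f = -9x^4 - (46/3)x^3 - (33/2)x^2 - (19/2)x - 143/48


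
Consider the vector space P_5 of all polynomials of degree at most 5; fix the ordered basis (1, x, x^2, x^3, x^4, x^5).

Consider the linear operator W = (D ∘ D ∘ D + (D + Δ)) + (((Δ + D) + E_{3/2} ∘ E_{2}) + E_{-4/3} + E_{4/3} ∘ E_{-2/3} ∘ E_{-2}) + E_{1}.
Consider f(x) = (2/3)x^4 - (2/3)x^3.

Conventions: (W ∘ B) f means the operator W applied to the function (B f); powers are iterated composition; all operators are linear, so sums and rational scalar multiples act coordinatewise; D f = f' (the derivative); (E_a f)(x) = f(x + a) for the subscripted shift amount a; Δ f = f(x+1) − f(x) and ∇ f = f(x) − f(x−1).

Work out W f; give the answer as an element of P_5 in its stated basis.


D f = (8/3)x^3 - 2x^2
D D f = 8x^2 - 4x
D D D f = 16x - 4
D f = (8/3)x^3 - 2x^2
Δ f = (8/3)x^3 + 2x^2 + (2/3)x
(D + Δ) f = (16/3)x^3 + (2/3)x
(D ∘ D ∘ D + (D + Δ)) f = (16/3)x^3 + (50/3)x - 4
Δ f = (8/3)x^3 + 2x^2 + (2/3)x
D f = (8/3)x^3 - 2x^2
(Δ + D) f = (16/3)x^3 + (2/3)x
E_{2} f = (2/3)x^4 + (14/3)x^3 + 12x^2 + (40/3)x + 16/3
E_{3/2} E_{2} f = (2/3)x^4 + (26/3)x^3 + 42x^2 + (539/6)x + 1715/24
((Δ + D) + E_{3/2} ∘ E_{2}) f = (2/3)x^4 + 14x^3 + 42x^2 + (181/2)x + 1715/24
E_{-4/3} f = (2/3)x^4 - (38/9)x^3 + (88/9)x^2 - (800/81)x + 896/243
E_{-2} f = (2/3)x^4 - 6x^3 + 20x^2 - (88/3)x + 16
E_{-2/3} E_{-2} f = (2/3)x^4 - (70/9)x^3 + (304/9)x^2 - (5248/81)x + 11264/243
E_{4/3} E_{-2/3} E_{-2} f = (2/3)x^4 - (38/9)x^3 + (88/9)x^2 - (800/81)x + 896/243
(((Δ + D) + E_{3/2} ∘ E_{2}) + E_{-4/3} + E_{4/3} ∘ E_{-2/3} ∘ E_{-2}) f = 2x^4 + (50/9)x^3 + (554/9)x^2 + (11461/162)x + 153251/1944
E_{1} f = (2/3)x^4 + 2x^3 + 2x^2 + (2/3)x
((D ∘ D ∘ D + (D + Δ)) + (((Δ + D) + E_{3/2} ∘ E_{2}) + E_{-4/3} + E_{4/3} ∘ E_{-2/3} ∘ E_{-2}) + E_{1}) f = (8/3)x^4 + (116/9)x^3 + (572/9)x^2 + (14269/162)x + 145475/1944

g(x) = (8/3)x^4 + (116/9)x^3 + (572/9)x^2 + (14269/162)x + 145475/1944


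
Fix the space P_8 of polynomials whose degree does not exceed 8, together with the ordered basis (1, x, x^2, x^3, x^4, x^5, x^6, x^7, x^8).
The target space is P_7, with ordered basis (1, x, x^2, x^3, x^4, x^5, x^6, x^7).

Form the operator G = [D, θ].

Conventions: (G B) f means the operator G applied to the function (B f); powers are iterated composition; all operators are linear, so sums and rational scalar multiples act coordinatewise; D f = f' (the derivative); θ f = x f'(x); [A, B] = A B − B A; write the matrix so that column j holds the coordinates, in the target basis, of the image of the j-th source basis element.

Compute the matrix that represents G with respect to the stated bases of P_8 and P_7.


image of 1: 0
image of x: 1
image of x^2: 2x
image of x^3: 3x^2
image of x^4: 4x^3
image of x^5: 5x^4
image of x^6: 6x^5
image of x^7: 7x^6
image of x^8: 8x^7
each image's coordinates form column j of the matrix

the matrix is [[0, 1, 0, 0, 0, 0, 0, 0, 0]; [0, 0, 2, 0, 0, 0, 0, 0, 0]; [0, 0, 0, 3, 0, 0, 0, 0, 0]; [0, 0, 0, 0, 4, 0, 0, 0, 0]; [0, 0, 0, 0, 0, 5, 0, 0, 0]; [0, 0, 0, 0, 0, 0, 6, 0, 0]; [0, 0, 0, 0, 0, 0, 0, 7, 0]; [0, 0, 0, 0, 0, 0, 0, 0, 8]] (rows listed top to bottom)


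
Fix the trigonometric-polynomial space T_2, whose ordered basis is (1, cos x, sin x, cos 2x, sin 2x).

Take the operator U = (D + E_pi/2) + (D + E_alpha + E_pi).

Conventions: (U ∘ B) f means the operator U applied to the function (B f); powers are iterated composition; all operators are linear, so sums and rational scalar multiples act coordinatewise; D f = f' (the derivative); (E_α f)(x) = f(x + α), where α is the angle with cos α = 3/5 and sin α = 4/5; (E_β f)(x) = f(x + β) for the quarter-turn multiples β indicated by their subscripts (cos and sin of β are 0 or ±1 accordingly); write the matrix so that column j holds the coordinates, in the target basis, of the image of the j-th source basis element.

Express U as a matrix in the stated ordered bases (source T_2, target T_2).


image of 1: 3
image of cos x: -(2/5)cos x - (19/5)sin x
image of sin x: (19/5)cos x - (2/5)sin x
image of cos 2x: -(7/25)cos 2x - (124/25)sin 2x
image of sin 2x: (124/25)cos 2x - (7/25)sin 2x
each image's coordinates form column j of the matrix

the matrix is [[3, 0, 0, 0, 0]; [0, -2/5, 19/5, 0, 0]; [0, -19/5, -2/5, 0, 0]; [0, 0, 0, -7/25, 124/25]; [0, 0, 0, -124/25, -7/25]] (rows listed top to bottom)


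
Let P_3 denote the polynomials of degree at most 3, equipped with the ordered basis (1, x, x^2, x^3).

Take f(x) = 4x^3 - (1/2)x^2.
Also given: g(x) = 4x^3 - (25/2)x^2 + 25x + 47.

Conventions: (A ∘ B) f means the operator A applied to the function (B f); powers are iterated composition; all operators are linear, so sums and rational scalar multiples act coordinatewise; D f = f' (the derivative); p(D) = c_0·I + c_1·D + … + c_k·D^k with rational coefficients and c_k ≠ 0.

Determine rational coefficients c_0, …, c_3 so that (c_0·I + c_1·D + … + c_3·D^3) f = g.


p(D) = I − D + D^2 + 2·D^3, i.e. c_0 = 1, c_1 = -1, c_2 = 1, c_3 = 2

D^0 f = 4x^3 - (1/2)x^2
D^1 f = 12x^2 - x
D^2 f = 24x - 1
D^3 f = 24
matching coefficients of g against c_0 f + c_1 Df + … from the top degree down determines the c_i
solution: c_0 = 1, c_1 = -1, c_2 = 1, c_3 = 2


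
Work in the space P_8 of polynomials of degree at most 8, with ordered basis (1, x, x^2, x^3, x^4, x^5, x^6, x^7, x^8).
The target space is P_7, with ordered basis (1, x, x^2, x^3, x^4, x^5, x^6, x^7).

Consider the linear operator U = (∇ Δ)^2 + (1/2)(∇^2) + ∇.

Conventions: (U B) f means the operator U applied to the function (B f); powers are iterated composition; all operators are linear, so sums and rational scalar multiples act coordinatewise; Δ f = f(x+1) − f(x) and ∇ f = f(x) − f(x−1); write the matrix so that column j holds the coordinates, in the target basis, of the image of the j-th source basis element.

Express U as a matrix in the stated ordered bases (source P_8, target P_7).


the matrix is [[0, 1, 0, -2, 30, -14, 150, -62, 630]; [0, 0, 2, 0, -8, 150, -84, 1050, -496]; [0, 0, 0, 3, 0, -20, 450, -294, 4200]; [0, 0, 0, 0, 4, 0, -40, 1050, -784]; [0, 0, 0, 0, 0, 5, 0, -70, 2100]; [0, 0, 0, 0, 0, 0, 6, 0, -112]; [0, 0, 0, 0, 0, 0, 0, 7, 0]; [0, 0, 0, 0, 0, 0, 0, 0, 8]] (rows listed top to bottom)

image of 1: 0
image of x: 1
image of x^2: 2x
image of x^3: 3x^2 - 2
image of x^4: 4x^3 - 8x + 30
image of x^5: 5x^4 - 20x^2 + 150x - 14
image of x^6: 6x^5 - 40x^3 + 450x^2 - 84x + 150
image of x^7: 7x^6 - 70x^4 + 1050x^3 - 294x^2 + 1050x - 62
image of x^8: 8x^7 - 112x^5 + 2100x^4 - 784x^3 + 4200x^2 - 496x + 630
each image's coordinates form column j of the matrix


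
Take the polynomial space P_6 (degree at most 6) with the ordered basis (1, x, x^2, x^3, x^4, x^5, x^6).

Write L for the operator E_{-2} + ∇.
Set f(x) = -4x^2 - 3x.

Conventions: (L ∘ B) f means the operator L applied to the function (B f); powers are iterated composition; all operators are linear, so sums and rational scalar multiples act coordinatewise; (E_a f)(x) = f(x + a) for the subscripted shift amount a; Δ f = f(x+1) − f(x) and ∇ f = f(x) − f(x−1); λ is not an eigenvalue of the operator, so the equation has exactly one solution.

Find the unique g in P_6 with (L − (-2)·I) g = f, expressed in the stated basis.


the image equals g(x) = -(4/3)x^2 - (17/9)x + 19/27

write g with unknown coordinates in the stated basis and equate coefficients in (L − (-2)·I) g = f
solving from the highest basis element down gives g = -(4/3)x^2 - (17/9)x + 19/27
check: L g = -(4/3)x^2 + (7/9)x - 38/27
so L g − (-2)·g = -4x^2 - 3x = f ✓


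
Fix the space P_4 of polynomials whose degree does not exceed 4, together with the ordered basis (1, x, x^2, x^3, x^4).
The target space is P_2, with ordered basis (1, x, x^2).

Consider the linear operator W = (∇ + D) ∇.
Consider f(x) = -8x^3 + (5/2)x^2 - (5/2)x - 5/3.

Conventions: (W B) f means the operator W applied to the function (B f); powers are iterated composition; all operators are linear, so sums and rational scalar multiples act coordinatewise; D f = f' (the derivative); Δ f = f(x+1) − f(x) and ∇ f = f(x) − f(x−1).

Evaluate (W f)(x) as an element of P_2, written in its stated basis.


the result is g(x) = -96x + 82

∇ f = -24x^2 + 29x - 13
∇ ∇ f = -48x + 53
D ∇ f = -48x + 29
(∇ + D) ∇ f = -96x + 82


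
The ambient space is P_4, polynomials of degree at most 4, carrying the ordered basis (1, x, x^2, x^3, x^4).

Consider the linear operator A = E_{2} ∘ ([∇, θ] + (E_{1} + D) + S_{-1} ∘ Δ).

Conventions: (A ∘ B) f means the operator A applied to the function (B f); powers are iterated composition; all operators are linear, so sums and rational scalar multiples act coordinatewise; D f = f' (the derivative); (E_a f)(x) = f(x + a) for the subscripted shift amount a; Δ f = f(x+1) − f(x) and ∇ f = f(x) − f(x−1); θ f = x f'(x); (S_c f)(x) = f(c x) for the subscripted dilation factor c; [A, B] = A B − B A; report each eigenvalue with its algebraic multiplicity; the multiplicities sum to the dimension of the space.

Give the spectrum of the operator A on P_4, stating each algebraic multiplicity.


image of 1: 1
image of x: x + 6
image of x^2: x^2 + 8x + 12
image of x^3: x^3 + 18x^2 + 54x + 49
image of x^4: x^4 + 16x^3 + 72x^2 + 140x + 102
the matrix is upper triangular; its diagonal is (1, 1, 1, 1, 1)
for a triangular matrix the eigenvalues are the diagonal entries, with algebraic multiplicity their repetition count

λ = 1 (multiplicity 5)


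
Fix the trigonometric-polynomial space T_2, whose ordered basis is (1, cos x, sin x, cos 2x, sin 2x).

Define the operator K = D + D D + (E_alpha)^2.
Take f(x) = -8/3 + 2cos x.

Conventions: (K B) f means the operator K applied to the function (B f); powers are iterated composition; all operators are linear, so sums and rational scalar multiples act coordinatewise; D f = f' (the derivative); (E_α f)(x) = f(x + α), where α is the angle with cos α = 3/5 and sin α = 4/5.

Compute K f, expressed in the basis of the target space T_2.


D f = -2sin x
D f = -2sin x
D D f = -2cos x
E_alpha f = -8/3 + (6/5)cos x - (8/5)sin x
E_alpha E_alpha f = -8/3 - (14/25)cos x - (48/25)sin x
(D + D D + (E_alpha)^2) f = -8/3 - (64/25)cos x - (98/25)sin x

g(x) = -8/3 - (64/25)cos x - (98/25)sin x


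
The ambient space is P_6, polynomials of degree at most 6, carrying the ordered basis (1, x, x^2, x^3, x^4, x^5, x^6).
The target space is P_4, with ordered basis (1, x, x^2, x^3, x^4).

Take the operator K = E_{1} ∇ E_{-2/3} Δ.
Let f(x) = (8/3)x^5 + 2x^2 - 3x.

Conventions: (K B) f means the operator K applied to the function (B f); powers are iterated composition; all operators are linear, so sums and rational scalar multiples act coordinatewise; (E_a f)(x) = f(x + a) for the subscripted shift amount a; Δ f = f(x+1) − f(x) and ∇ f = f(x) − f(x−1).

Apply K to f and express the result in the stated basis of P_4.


Δ f = (40/3)x^4 + (80/3)x^3 + (80/3)x^2 + (52/3)x + 5/3
E_{-2/3} Δ f = (40/3)x^4 - (80/9)x^3 + (80/9)x^2 + (124/81)x - 803/243
∇ E_{-2/3} Δ f = (160/3)x^3 - (320/3)x^2 + (880/9)x - 2396/81
E_{1} ∇ E_{-2/3} Δ f = (160/3)x^3 + (160/3)x^2 + (400/9)x + 1204/81

the image equals g(x) = (160/3)x^3 + (160/3)x^2 + (400/9)x + 1204/81


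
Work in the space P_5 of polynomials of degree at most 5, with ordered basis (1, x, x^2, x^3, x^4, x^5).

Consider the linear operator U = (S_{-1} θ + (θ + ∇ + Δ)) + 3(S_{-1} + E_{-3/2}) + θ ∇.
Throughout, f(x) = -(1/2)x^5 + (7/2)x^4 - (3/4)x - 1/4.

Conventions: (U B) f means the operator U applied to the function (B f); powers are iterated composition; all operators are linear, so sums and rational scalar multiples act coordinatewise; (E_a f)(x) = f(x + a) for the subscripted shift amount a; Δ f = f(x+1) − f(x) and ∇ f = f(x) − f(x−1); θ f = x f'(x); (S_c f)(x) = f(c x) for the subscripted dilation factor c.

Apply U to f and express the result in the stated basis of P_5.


the result is g(x) = (181/4)x^4 - (47/4)x^3 + (1043/8)x^2 - (4327/32)x + 4091/64

θ f = -(5/2)x^5 + 14x^4 - (3/4)x
S_{-1} θ f = (5/2)x^5 + 14x^4 + (3/4)x
θ f = -(5/2)x^5 + 14x^4 - (3/4)x
∇ f = -(5/2)x^4 + 19x^3 - 26x^2 + (33/2)x - 19/4
Δ f = -(5/2)x^4 + 9x^3 + 16x^2 + (23/2)x + 9/4
(θ + ∇ + Δ) f = -(5/2)x^5 + 9x^4 + 28x^3 - 10x^2 + (109/4)x - 5/2
(S_{-1} θ + (θ + ∇ + Δ)) f = 23x^4 + 28x^3 - 10x^2 + 28x - 5/2
S_{-1} f = (1/2)x^5 + (7/2)x^4 + (3/4)x - 1/4
E_{-3/2} f = -(1/2)x^5 + (29/4)x^4 - (129/4)x^3 + (513/8)x^2 - (1941/32)x + 1433/64
(S_{-1} + E_{-3/2}) f = (43/4)x^4 - (129/4)x^3 + (513/8)x^2 - (1917/32)x + 1417/64
(3(S_{-1} + E_{-3/2})) f = (129/4)x^4 - (387/4)x^3 + (1539/8)x^2 - (5751/32)x + 4251/64
∇ f = -(5/2)x^4 + 19x^3 - 26x^2 + (33/2)x - 19/4
θ ∇ f = -10x^4 + 57x^3 - 52x^2 + (33/2)x
((S_{-1} θ + (θ + ∇ + Δ)) + 3(S_{-1} + E_{-3/2}) + θ ∇) f = (181/4)x^4 - (47/4)x^3 + (1043/8)x^2 - (4327/32)x + 4091/64


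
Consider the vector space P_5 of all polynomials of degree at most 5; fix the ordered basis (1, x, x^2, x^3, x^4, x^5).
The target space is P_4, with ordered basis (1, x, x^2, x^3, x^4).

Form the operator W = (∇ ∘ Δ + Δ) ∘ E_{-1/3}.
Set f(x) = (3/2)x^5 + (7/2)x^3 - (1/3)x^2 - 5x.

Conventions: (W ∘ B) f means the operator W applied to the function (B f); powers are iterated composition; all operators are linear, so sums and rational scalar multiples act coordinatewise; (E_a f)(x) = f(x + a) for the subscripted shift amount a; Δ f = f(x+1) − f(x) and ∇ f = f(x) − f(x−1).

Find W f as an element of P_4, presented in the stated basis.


E_{-1/3} f = (3/2)x^5 - (5/2)x^4 + (31/6)x^3 - (79/18)x^2 - (95/27)x + 121/81
Δ E_{-1/3} f = (15/2)x^4 + 5x^3 + (31/2)x^2 + (38/9)x - 101/27
∇ Δ E_{-1/3} f = 30x^3 - 30x^2 + 46x - 124/9
Δ E_{-1/3} f = (15/2)x^4 + 5x^3 + (31/2)x^2 + (38/9)x - 101/27
(∇ ∘ Δ + Δ) E_{-1/3} f = (15/2)x^4 + 35x^3 - (29/2)x^2 + (452/9)x - 473/27

g(x) = (15/2)x^4 + 35x^3 - (29/2)x^2 + (452/9)x - 473/27


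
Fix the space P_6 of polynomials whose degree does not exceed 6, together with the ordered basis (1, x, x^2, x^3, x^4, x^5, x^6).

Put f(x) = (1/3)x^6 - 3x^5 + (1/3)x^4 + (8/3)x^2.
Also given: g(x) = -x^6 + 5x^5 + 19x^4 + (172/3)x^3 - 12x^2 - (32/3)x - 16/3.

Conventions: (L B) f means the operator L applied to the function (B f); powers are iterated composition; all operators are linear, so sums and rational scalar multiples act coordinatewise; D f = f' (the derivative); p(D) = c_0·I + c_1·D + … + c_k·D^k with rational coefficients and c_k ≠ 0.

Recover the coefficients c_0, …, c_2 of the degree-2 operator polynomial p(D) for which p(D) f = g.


c_0 = -3, c_1 = -2, c_2 = -1

D^0 f = (1/3)x^6 - 3x^5 + (1/3)x^4 + (8/3)x^2
D^1 f = 2x^5 - 15x^4 + (4/3)x^3 + (16/3)x
D^2 f = 10x^4 - 60x^3 + 4x^2 + 16/3
matching coefficients of g against c_0 f + c_1 Df + … from the top degree down determines the c_i
solution: c_0 = -3, c_1 = -2, c_2 = -1


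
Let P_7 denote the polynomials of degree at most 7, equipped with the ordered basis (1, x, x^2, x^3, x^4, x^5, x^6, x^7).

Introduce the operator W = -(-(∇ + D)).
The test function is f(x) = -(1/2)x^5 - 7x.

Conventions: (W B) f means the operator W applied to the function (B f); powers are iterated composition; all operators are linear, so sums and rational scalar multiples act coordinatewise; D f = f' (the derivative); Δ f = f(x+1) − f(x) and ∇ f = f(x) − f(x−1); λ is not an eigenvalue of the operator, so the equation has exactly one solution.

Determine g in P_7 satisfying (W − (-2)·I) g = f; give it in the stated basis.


write g with unknown coordinates in the stated basis and equate coefficients in (W − (-2)·I) g = f
solving from the highest basis element down gives g = -(1/4)x^5 + (5/4)x^4 - (25/4)x^3 + (95/4)x^2 - (127/2)x + 317/4
check: W g = -(5/2)x^4 + (25/2)x^3 - (95/2)x^2 + 120x - 317/2
so W g − (-2)·g = -(1/2)x^5 - 7x = f ✓

the result is g(x) = -(1/4)x^5 + (5/4)x^4 - (25/4)x^3 + (95/4)x^2 - (127/2)x + 317/4


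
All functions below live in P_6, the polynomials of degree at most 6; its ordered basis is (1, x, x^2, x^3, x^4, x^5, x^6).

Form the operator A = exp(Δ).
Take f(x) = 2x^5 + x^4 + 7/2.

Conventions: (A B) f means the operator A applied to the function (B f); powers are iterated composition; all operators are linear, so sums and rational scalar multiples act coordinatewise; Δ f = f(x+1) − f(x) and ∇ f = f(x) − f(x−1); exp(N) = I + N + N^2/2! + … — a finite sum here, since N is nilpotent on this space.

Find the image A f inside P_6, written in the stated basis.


order-1 term: 10x^4 + 24x^3 + 26x^2 + 14x + 3
order-2 term: 20x^3 + 66x^2 + 82x + 37
order-3 term: 20x^2 + 64x + 56
order-4 term: 10x + 21
order-5 term: 2
the series for exp(Δ) f terminates at order 5
exp(Δ) f = 2x^5 + 11x^4 + 44x^3 + 112x^2 + 170x + 245/2

the image equals g(x) = 2x^5 + 11x^4 + 44x^3 + 112x^2 + 170x + 245/2
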